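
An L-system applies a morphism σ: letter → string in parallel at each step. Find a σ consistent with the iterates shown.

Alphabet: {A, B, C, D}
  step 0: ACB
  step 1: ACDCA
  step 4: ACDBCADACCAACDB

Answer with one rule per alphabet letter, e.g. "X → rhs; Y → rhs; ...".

A->AC, B->CA, C->D, D->B

  step 0 ⇒ step 1: ACB ⇒ AC·D·CA
    A ↦ AC
    B ↦ CA
    C ↦ D
    D ↦ B  (constrained at step 1)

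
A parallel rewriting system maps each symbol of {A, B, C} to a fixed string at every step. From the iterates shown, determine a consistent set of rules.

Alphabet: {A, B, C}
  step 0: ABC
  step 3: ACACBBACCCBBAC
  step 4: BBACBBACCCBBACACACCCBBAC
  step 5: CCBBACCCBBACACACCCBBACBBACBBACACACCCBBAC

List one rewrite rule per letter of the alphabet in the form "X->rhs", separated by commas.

A->BB, B->C, C->AC

  step 4 ⇒ step 5: BBACBBACCCBBACACACCCBBAC ⇒ C·C·BB·AC·C·C·BB·AC·AC·AC·C·C·BB·AC·BB·AC·BB·AC·AC·AC·C·C·BB·AC
    A ↦ BB
    B ↦ C
    C ↦ AC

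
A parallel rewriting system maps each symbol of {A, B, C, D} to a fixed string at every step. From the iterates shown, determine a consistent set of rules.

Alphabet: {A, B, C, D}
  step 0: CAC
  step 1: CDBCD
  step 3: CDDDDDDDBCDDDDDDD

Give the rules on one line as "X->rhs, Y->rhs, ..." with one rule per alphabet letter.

A->B, B->A, C->CD, D->DD

  step 0 ⇒ step 1: CAC ⇒ CD·B·CD
    A ↦ B
    C ↦ CD
    B ↦ A  (constrained at step 1)
    D ↦ DD  (constrained at step 1)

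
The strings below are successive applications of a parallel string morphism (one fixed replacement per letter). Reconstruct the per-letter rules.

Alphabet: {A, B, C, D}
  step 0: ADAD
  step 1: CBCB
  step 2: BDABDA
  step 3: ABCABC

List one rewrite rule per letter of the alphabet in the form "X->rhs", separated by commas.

  step 2 ⇒ step 3: BDABDA ⇒ A·B·C·A·B·C
    A ↦ C
    B ↦ A
    D ↦ B
  step 1 ⇒ step 2: CBCB ⇒ BD·A·BD·A
    C ↦ BD

A->C, B->A, C->BD, D->B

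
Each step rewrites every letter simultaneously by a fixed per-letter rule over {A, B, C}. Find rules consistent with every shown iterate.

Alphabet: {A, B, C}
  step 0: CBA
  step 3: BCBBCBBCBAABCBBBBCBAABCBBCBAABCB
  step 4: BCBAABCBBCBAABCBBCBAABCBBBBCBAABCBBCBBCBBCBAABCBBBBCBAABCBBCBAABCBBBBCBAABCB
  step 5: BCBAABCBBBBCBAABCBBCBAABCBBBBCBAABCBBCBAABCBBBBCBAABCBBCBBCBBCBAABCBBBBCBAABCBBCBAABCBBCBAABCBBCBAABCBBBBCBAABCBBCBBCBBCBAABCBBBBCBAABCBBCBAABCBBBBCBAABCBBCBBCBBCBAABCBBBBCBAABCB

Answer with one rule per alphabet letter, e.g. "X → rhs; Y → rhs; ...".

A->B, B->BCB, C->AA

  step 4 ⇒ step 5: BCBAABCBBCBAABCBBCBAABCBBBBCBAABCBBCBBCBBCBAABCBBBBCBAABCBBCBAABCBBBBCBAABCB ⇒ BCB·AA·BCB·B·B·BCB·AA·BCB·BCB·AA·BCB·B·B·BCB·AA·BCB·BCB·AA·BCB·B·B·BCB·AA·BCB·BCB·BCB·BCB·AA·BCB·B·B·BCB·AA·BCB·BCB·AA·BCB·BCB·AA·BCB·BCB·AA·BCB·B·B·BCB·AA·BCB·BCB·BCB·BCB·AA·BCB·B·B·BCB·AA·BCB·BCB·AA·BCB·B·B·BCB·AA·BCB·BCB·BCB·BCB·AA·BCB·B·B·BCB·AA·BCB
    A ↦ B
    B ↦ BCB
    C ↦ AA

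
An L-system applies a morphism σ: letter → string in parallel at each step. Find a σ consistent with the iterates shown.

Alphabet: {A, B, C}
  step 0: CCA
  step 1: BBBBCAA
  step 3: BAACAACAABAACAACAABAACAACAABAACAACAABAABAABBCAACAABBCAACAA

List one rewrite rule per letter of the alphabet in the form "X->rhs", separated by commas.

  step 0 ⇒ step 1: CCA ⇒ BB·BB·CAA
    A ↦ CAA
    C ↦ BB
    B ↦ BAA  (constrained at step 1)

A->CAA, B->BAA, C->BB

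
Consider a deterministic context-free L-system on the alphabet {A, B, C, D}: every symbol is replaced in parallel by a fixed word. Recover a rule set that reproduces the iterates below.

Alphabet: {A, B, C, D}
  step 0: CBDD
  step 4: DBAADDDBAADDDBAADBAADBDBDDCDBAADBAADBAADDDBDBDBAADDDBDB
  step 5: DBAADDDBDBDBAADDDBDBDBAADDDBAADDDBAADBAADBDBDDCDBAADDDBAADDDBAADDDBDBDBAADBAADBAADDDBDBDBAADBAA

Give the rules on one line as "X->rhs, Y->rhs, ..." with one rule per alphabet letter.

  step 4 ⇒ step 5: DBAADDDBAADDDBAADBAADBDBDDCDBAADBAADBAADDDBDBDBAADDDBDB ⇒ DB·AA·D·D·DB·DB·DB·AA·D·D·DB·DB·DB·AA·D·D·DB·AA·D·D·DB·AA·DB·AA·DB·DB·DDC·DB·AA·D·D·DB·AA·D·D·DB·AA·D·D·DB·DB·DB·AA·DB·AA·DB·AA·D·D·DB·DB·DB·AA·DB·AA
    A ↦ D
    B ↦ AA
    C ↦ DDC
    D ↦ DB

A->D, B->AA, C->DDC, D->DB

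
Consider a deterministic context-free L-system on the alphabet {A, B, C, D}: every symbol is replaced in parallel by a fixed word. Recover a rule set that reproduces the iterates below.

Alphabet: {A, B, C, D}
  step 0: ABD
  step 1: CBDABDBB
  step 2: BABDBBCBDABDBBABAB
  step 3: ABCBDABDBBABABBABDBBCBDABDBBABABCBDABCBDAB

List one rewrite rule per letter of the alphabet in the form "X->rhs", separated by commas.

  step 2 ⇒ step 3: BABDBBCBDABDBBABAB ⇒ AB·CBD·AB·DBB·AB·AB·B·AB·DBB·CBD·AB·DBB·AB·AB·CBD·AB·CBD·AB
    A ↦ CBD
    B ↦ AB
    C ↦ B
    D ↦ DBB

A->CBD, B->AB, C->B, D->DBB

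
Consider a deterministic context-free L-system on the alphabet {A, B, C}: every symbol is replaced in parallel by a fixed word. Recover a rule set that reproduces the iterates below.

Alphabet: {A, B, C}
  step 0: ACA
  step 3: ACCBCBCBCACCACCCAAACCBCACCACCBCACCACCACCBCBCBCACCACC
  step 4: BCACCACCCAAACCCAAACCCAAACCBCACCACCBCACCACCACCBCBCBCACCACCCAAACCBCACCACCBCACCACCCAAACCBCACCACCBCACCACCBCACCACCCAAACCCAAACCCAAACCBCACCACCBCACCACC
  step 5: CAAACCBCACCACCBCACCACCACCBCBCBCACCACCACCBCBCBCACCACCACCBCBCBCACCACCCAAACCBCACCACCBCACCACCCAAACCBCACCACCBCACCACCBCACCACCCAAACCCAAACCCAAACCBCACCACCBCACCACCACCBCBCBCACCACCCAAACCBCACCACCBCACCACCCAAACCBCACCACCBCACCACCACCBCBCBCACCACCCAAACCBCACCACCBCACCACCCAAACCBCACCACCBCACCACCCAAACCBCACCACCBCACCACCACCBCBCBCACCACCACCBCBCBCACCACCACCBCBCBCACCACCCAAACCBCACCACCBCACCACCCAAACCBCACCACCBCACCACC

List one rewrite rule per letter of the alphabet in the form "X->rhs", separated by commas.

  step 4 ⇒ step 5: BCACCACCCAAACCCAAACCCAAACCBCACCACCBCACCACCACCBCBCBCACCACCCAAACCBCACCACCBCACCACCCAAACCBCACCACCBCACCACCBCACCACCCAAACCCAAACCCAAACCBCACCACCBCACCACC ⇒ CAA·ACC·BC·ACC·ACC·BC·ACC·ACC·ACC·BC·BC·BC·ACC·ACC·ACC·BC·BC·BC·ACC·ACC·ACC·BC·BC·BC·ACC·ACC·CAA·ACC·BC·ACC·ACC·BC·ACC·ACC·CAA·ACC·BC·ACC·ACC·BC·ACC·ACC·BC·ACC·ACC·CAA·ACC·CAA·ACC·CAA·ACC·BC·ACC·ACC·BC·ACC·ACC·ACC·BC·BC·BC·ACC·ACC·CAA·ACC·BC·ACC·ACC·BC·ACC·ACC·CAA·ACC·BC·ACC·ACC·BC·ACC·ACC·ACC·BC·BC·BC·ACC·ACC·CAA·ACC·BC·ACC·ACC·BC·ACC·ACC·CAA·ACC·BC·ACC·ACC·BC·ACC·ACC·CAA·ACC·BC·ACC·ACC·BC·ACC·ACC·ACC·BC·BC·BC·ACC·ACC·ACC·BC·BC·BC·ACC·ACC·ACC·BC·BC·BC·ACC·ACC·CAA·ACC·BC·ACC·ACC·BC·ACC·ACC·CAA·ACC·BC·ACC·ACC·BC·ACC·ACC
    A ↦ BC
    B ↦ CAA
    C ↦ ACC

A->BC, B->CAA, C->ACC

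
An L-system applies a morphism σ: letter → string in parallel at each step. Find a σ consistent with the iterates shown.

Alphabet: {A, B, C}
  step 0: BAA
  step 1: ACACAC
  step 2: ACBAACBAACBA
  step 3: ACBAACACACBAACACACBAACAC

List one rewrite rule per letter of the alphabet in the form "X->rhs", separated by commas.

  step 2 ⇒ step 3: ACBAACBAACBA ⇒ AC·BA·AC·AC·AC·BA·AC·AC·AC·BA·AC·AC
    A ↦ AC
    B ↦ AC
    C ↦ BA

A->AC, B->AC, C->BA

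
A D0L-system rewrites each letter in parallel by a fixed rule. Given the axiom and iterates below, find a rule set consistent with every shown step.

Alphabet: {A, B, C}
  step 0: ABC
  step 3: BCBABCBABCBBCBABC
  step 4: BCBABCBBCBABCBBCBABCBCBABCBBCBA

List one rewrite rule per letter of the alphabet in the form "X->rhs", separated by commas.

  step 3 ⇒ step 4: BCBABCBABCBBCBABC ⇒ BC·BA·BC·B·BC·BA·BC·B·BC·BA·BC·BC·BA·BC·B·BC·BA
    A ↦ B
    B ↦ BC
    C ↦ BA

A->B, B->BC, C->BA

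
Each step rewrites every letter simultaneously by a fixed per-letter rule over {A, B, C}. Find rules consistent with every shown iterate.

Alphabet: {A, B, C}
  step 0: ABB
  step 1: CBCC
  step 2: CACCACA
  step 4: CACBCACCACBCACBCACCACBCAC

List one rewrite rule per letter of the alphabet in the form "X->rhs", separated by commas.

A->CB, B->C, C->CA

  step 1 ⇒ step 2: CBCC ⇒ CA·C·CA·CA
    B ↦ C
    C ↦ CA
  step 0 ⇒ step 1: ABB ⇒ CB·C·C
    A ↦ CB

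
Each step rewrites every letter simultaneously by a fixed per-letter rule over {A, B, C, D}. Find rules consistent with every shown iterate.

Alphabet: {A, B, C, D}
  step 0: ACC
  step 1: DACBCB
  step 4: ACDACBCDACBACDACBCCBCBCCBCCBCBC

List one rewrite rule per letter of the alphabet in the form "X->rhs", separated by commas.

  step 0 ⇒ step 1: ACC ⇒ DA·CB·CB
    A ↦ DA
    C ↦ CB
    B ↦ C  (constrained at step 1)
    D ↦ AC  (constrained at step 1)

A->DA, B->C, C->CB, D->AC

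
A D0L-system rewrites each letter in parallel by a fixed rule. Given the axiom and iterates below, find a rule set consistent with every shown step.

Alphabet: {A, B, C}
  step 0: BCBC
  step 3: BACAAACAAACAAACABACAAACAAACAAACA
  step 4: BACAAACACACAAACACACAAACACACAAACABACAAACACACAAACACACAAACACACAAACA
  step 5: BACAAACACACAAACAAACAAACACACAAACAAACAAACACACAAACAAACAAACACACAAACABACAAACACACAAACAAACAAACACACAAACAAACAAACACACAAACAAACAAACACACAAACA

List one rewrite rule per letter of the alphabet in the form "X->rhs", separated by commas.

A->CA, B->BA, C->AA

  step 4 ⇒ step 5: BACAAACACACAAACACACAAACACACAAACABACAAACACACAAACACACAAACACACAAACA ⇒ BA·CA·AA·CA·CA·CA·AA·CA·AA·CA·AA·CA·CA·CA·AA·CA·AA·CA·AA·CA·CA·CA·AA·CA·AA·CA·AA·CA·CA·CA·AA·CA·BA·CA·AA·CA·CA·CA·AA·CA·AA·CA·AA·CA·CA·CA·AA·CA·AA·CA·AA·CA·CA·CA·AA·CA·AA·CA·AA·CA·CA·CA·AA·CA
    A ↦ CA
    B ↦ BA
    C ↦ AA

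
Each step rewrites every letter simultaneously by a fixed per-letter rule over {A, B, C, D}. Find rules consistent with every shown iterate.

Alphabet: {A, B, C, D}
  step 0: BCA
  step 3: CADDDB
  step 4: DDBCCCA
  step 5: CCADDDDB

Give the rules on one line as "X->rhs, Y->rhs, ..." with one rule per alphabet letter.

  step 4 ⇒ step 5: DDBCCCA ⇒ C·C·A·D·D·D·DB
    A ↦ DB
    B ↦ A
    C ↦ D
    D ↦ C

A->DB, B->A, C->D, D->C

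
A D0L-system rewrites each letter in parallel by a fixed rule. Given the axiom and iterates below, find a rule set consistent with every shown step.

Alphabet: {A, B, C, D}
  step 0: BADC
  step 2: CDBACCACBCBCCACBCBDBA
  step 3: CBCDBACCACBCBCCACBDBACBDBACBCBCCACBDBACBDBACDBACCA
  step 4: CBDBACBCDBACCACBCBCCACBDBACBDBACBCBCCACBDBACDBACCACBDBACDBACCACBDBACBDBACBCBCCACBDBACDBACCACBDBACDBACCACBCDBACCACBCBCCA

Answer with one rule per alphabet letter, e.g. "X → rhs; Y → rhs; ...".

  step 3 ⇒ step 4: CBCDBACCACBCBCCACBDBACBDBACBCBCCACBDBACBDBACDBACCA ⇒ CB·DBA·CB·C·DBA·CCA·CB·CB·CCA·CB·DBA·CB·DBA·CB·CB·CCA·CB·DBA·C·DBA·CCA·CB·DBA·C·DBA·CCA·CB·DBA·CB·DBA·CB·CB·CCA·CB·DBA·C·DBA·CCA·CB·DBA·C·DBA·CCA·CB·C·DBA·CCA·CB·CB·CCA
    A ↦ CCA
    B ↦ DBA
    C ↦ CB
    D ↦ C

A->CCA, B->DBA, C->CB, D->C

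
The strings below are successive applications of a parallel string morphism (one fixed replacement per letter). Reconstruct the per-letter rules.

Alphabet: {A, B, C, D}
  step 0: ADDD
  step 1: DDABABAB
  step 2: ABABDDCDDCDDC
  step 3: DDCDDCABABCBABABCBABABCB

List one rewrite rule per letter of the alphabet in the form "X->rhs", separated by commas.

A->DD, B->C, C->CB, D->AB

  step 2 ⇒ step 3: ABABDDCDDCDDC ⇒ DD·C·DD·C·AB·AB·CB·AB·AB·CB·AB·AB·CB
    A ↦ DD
    B ↦ C
    C ↦ CB
    D ↦ AB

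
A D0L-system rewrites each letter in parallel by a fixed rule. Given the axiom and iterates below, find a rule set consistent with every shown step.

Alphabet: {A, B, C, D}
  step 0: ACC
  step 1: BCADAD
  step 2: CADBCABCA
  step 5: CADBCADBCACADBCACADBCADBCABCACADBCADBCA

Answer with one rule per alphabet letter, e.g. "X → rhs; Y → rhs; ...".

A->BC, B->C, C->AD, D->A

  step 1 ⇒ step 2: BCADAD ⇒ C·AD·BC·A·BC·A
    A ↦ BC
    B ↦ C
    C ↦ AD
    D ↦ A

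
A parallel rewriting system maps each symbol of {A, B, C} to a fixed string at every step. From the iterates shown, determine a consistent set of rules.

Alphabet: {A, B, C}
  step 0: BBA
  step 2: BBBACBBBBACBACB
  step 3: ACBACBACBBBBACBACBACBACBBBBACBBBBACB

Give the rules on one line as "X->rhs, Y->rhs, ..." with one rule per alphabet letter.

  step 2 ⇒ step 3: BBBACBBBBACBACB ⇒ ACB·ACB·ACB·B·BB·ACB·ACB·ACB·ACB·B·BB·ACB·B·BB·ACB
    A ↦ B
    B ↦ ACB
    C ↦ BB

A->B, B->ACB, C->BB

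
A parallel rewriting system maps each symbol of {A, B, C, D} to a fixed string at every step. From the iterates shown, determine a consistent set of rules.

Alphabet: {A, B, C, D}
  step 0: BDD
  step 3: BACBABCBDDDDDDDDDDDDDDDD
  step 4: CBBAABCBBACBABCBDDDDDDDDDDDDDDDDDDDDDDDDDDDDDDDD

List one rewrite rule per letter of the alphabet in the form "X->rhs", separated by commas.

A->BA, B->CB, C->AB, D->DD

  step 3 ⇒ step 4: BACBABCBDDDDDDDDDDDDDDDD ⇒ CB·BA·AB·CB·BA·CB·AB·CB·DD·DD·DD·DD·DD·DD·DD·DD·DD·DD·DD·DD·DD·DD·DD·DD
    A ↦ BA
    B ↦ CB
    C ↦ AB
    D ↦ DD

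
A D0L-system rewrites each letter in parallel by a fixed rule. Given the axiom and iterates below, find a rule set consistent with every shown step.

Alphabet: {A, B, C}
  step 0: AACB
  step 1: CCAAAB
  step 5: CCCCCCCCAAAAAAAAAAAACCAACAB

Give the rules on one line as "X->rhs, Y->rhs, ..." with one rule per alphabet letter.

  step 0 ⇒ step 1: AACB ⇒ C·C·AA·AB
    A ↦ C
    B ↦ AB
    C ↦ AA

A->C, B->AB, C->AA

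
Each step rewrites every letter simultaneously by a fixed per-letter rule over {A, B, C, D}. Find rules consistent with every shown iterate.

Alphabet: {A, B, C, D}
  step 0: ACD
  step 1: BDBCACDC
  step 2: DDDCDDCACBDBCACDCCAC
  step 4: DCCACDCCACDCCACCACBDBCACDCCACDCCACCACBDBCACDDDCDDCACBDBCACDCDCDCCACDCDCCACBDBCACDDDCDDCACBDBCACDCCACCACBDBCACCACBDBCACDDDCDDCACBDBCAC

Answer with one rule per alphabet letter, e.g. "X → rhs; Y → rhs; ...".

A->BDB, B->DD, C->CAC, D->DC

  step 1 ⇒ step 2: BDBCACDC ⇒ DD·DC·DD·CAC·BDB·CAC·DC·CAC
    A ↦ BDB
    B ↦ DD
    C ↦ CAC
    D ↦ DC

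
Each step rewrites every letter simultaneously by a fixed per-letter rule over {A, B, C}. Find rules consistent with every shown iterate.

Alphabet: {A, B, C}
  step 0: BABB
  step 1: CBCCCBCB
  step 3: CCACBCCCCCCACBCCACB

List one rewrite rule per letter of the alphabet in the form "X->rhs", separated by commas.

  step 0 ⇒ step 1: BABB ⇒ CB·CC·CB·CB
    A ↦ CC
    B ↦ CB
    C ↦ A  (constrained at step 1)

A->CC, B->CB, C->A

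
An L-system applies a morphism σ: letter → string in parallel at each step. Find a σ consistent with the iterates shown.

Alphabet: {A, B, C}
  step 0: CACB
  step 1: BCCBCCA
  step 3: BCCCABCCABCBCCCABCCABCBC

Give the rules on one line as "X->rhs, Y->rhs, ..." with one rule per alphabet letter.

  step 0 ⇒ step 1: CACB ⇒ BC·C·BC·CA
    A ↦ C
    B ↦ CA
    C ↦ BC

A->C, B->CA, C->BC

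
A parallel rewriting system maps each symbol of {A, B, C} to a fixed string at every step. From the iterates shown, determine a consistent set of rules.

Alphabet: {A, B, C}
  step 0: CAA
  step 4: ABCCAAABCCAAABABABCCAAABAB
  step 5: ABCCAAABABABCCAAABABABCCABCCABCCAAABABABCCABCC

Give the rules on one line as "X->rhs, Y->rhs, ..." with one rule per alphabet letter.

  step 4 ⇒ step 5: ABCCAAABCCAAABABABCCAAABAB ⇒ AB·CC·A·A·AB·AB·AB·CC·A·A·AB·AB·AB·CC·AB·CC·AB·CC·A·A·AB·AB·AB·CC·AB·CC
    A ↦ AB
    B ↦ CC
    C ↦ A

A->AB, B->CC, C->A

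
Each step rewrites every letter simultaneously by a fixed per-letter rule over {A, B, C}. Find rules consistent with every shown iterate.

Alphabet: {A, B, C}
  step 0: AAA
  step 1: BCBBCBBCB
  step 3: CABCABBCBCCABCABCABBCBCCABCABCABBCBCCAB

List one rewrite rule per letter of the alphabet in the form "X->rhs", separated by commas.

  step 0 ⇒ step 1: AAA ⇒ BCB·BCB·BCB
    A ↦ BCB
    B ↦ C  (constrained at step 1)
    C ↦ CAB  (constrained at step 1)

A->BCB, B->C, C->CAB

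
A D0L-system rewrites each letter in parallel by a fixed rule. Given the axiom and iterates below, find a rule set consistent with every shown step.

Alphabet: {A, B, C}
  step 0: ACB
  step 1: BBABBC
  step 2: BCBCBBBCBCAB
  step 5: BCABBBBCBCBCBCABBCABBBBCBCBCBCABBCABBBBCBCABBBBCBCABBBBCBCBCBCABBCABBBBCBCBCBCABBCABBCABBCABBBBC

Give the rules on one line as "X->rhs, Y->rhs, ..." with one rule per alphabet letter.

  step 1 ⇒ step 2: BBABBC ⇒ BC·BC·BB·BC·BC·AB
    A ↦ BB
    B ↦ BC
    C ↦ AB

A->BB, B->BC, C->AB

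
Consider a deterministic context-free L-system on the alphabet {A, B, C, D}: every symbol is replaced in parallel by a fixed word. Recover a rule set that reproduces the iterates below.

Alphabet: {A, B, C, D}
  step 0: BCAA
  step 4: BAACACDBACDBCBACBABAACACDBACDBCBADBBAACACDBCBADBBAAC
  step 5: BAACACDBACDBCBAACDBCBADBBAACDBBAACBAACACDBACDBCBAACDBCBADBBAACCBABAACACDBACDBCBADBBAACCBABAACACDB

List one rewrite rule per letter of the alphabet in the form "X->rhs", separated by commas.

  step 4 ⇒ step 5: BAACACDBACDBCBACBABAACACDBACDBCBADBBAACACDBCBADBBAAC ⇒ BA·AC·AC·DB·AC·DB·C·BA·AC·DB·C·BA·DB·BA·AC·DB·BA·AC·BA·AC·AC·DB·AC·DB·C·BA·AC·DB·C·BA·DB·BA·AC·C·BA·BA·AC·AC·DB·AC·DB·C·BA·DB·BA·AC·C·BA·BA·AC·AC·DB
    A ↦ AC
    B ↦ BA
    C ↦ DB
    D ↦ C

A->AC, B->BA, C->DB, D->C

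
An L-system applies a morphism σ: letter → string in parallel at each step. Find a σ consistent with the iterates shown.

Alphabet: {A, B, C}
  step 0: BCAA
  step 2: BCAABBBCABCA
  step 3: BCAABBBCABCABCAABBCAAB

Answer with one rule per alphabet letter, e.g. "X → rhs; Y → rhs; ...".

A->B, B->BCA, C->A

  step 2 ⇒ step 3: BCAABBBCABCA ⇒ BCA·A·B·B·BCA·BCA·BCA·A·B·BCA·A·B
    A ↦ B
    B ↦ BCA
    C ↦ A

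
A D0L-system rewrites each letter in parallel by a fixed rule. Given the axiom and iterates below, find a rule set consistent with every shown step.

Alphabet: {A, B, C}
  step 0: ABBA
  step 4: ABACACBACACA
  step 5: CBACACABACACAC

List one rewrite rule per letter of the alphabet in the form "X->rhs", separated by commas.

  step 4 ⇒ step 5: ABACACBACACA ⇒ C·BA·C·A·C·A·BA·C·A·C·A·C
    A ↦ C
    B ↦ BA
    C ↦ A

A->C, B->BA, C->A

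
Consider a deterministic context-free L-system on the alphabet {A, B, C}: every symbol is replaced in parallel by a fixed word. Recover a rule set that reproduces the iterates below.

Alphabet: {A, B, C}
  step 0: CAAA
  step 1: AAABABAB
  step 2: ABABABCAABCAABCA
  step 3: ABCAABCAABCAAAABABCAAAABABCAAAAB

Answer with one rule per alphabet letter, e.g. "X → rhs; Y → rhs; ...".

  step 2 ⇒ step 3: ABABABCAABCAABCA ⇒ AB·CA·AB·CA·AB·CA·AA·AB·AB·CA·AA·AB·AB·CA·AA·AB
    A ↦ AB
    B ↦ CA
    C ↦ AA

A->AB, B->CA, C->AA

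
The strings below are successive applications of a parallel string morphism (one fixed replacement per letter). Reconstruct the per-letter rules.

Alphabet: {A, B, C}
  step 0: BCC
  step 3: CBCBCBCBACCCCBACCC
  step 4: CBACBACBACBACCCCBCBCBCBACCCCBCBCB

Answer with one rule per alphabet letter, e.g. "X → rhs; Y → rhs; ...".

A->CCC, B->A, C->CB

  step 3 ⇒ step 4: CBCBCBCBACCCCBACCC ⇒ CB·A·CB·A·CB·A·CB·A·CCC·CB·CB·CB·CB·A·CCC·CB·CB·CB
    A ↦ CCC
    B ↦ A
    C ↦ CB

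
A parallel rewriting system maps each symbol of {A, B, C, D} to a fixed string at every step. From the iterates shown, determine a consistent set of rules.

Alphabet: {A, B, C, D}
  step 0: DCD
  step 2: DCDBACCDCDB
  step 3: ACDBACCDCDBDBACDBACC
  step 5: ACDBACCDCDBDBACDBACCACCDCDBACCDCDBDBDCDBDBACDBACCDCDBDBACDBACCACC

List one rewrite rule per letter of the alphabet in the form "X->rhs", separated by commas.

  step 2 ⇒ step 3: DCDBACCDCDB ⇒ AC·DB·AC·C·DC·DB·DB·AC·DB·AC·C
    A ↦ DC
    B ↦ C
    C ↦ DB
    D ↦ AC

A->DC, B->C, C->DB, D->AC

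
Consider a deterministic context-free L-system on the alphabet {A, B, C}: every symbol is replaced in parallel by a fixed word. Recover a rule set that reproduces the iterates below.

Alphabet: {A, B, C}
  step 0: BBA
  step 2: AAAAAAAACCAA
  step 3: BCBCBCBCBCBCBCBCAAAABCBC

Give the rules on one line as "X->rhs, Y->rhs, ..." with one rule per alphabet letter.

A->BC, B->CC, C->AA

  step 2 ⇒ step 3: AAAAAAAACCAA ⇒ BC·BC·BC·BC·BC·BC·BC·BC·AA·AA·BC·BC
    A ↦ BC
    C ↦ AA
    B ↦ CC  (constrained at step 0)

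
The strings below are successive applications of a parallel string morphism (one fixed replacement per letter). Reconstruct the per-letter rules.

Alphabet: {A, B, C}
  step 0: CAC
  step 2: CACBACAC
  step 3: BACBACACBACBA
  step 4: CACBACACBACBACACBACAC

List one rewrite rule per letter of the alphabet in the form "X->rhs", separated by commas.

  step 3 ⇒ step 4: BACBACACBACBA ⇒ CA·C·BA·CA·C·BA·C·BA·CA·C·BA·CA·C
    A ↦ C
    B ↦ CA
    C ↦ BA

A->C, B->CA, C->BA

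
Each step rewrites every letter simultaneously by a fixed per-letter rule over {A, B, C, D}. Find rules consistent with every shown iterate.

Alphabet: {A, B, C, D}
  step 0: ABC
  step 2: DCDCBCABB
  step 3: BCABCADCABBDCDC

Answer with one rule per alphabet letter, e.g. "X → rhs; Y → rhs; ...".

A->BB, B->DC, C->A, D->BC

  step 2 ⇒ step 3: DCDCBCABB ⇒ BC·A·BC·A·DC·A·BB·DC·DC
    A ↦ BB
    B ↦ DC
    C ↦ A
    D ↦ BC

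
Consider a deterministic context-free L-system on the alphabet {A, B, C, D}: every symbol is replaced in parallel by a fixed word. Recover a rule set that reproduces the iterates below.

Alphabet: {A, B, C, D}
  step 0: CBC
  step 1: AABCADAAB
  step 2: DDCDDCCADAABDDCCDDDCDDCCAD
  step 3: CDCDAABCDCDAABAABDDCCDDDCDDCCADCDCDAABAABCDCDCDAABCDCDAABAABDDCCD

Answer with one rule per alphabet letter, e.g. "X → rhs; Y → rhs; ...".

A->DDC, B->CAD, C->AAB, D->CD

  step 2 ⇒ step 3: DDCDDCCADAABDDCCDDDCDDCCAD ⇒ CD·CD·AAB·CD·CD·AAB·AAB·DDC·CD·DDC·DDC·CAD·CD·CD·AAB·AAB·CD·CD·CD·AAB·CD·CD·AAB·AAB·DDC·CD
    A ↦ DDC
    B ↦ CAD
    C ↦ AAB
    D ↦ CD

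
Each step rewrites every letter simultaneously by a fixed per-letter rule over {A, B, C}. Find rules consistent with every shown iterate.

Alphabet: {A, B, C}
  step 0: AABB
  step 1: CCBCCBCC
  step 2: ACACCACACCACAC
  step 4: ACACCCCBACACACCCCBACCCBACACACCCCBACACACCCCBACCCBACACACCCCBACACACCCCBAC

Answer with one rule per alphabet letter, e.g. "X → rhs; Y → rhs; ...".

  step 1 ⇒ step 2: CCBCCBCC ⇒ AC·AC·C·AC·AC·C·AC·AC
    B ↦ C
    C ↦ AC
  step 0 ⇒ step 1: AABB ⇒ CCB·CCB·C·C
    A ↦ CCB

A->CCB, B->C, C->AC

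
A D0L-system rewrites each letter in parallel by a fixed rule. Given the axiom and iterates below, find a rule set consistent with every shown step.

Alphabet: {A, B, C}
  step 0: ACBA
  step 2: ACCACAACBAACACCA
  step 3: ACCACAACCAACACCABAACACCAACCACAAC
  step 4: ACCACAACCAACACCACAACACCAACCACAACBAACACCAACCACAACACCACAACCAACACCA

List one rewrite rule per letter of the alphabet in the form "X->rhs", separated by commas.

  step 3 ⇒ step 4: ACCACAACCAACACCABAACACCAACCACAAC ⇒ AC·CA·CA·AC·CA·AC·AC·CA·CA·AC·AC·CA·AC·CA·CA·AC·BA·AC·AC·CA·AC·CA·CA·AC·AC·CA·CA·AC·CA·AC·AC·CA
    A ↦ AC
    B ↦ BA
    C ↦ CA

A->AC, B->BA, C->CA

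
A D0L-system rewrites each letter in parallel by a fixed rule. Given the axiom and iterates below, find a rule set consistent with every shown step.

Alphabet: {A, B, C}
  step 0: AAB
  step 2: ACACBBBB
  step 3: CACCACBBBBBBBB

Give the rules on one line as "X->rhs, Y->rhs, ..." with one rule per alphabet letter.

  step 2 ⇒ step 3: ACACBBBB ⇒ C·AC·C·AC·BB·BB·BB·BB
    A ↦ C
    B ↦ BB
    C ↦ AC

A->C, B->BB, C->AC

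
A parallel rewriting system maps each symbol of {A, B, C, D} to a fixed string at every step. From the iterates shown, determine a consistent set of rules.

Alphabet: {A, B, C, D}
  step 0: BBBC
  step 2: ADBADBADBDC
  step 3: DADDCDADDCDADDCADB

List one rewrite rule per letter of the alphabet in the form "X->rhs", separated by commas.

A->D, B->DC, C->B, D->AD

  step 2 ⇒ step 3: ADBADBADBDC ⇒ D·AD·DC·D·AD·DC·D·AD·DC·AD·B
    A ↦ D
    B ↦ DC
    C ↦ B
    D ↦ AD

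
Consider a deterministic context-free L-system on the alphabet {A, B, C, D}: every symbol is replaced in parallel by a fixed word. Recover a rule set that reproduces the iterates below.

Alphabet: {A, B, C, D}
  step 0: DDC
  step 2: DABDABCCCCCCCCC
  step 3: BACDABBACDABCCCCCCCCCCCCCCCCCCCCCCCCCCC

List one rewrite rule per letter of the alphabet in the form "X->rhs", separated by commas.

  step 2 ⇒ step 3: DABDABCCCCCCCCC ⇒ B·AC·DAB·B·AC·DAB·CCC·CCC·CCC·CCC·CCC·CCC·CCC·CCC·CCC
    A ↦ AC
    B ↦ DAB
    C ↦ CCC
    D ↦ B

A->AC, B->DAB, C->CCC, D->B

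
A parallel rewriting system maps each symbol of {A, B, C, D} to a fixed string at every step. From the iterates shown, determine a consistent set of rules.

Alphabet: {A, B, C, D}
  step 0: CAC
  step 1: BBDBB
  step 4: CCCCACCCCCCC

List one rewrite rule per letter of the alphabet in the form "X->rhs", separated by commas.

  step 0 ⇒ step 1: CAC ⇒ BB·D·BB
    A ↦ D
    C ↦ BB
    B ↦ C  (constrained at step 1)
    D ↦ AC  (constrained at step 1)

A->D, B->C, C->BB, D->AC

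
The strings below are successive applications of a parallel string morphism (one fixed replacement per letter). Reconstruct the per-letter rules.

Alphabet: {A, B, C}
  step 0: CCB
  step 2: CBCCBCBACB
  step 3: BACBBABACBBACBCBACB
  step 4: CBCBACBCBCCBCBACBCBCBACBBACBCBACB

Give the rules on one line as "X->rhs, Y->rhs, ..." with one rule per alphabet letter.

  step 3 ⇒ step 4: BACBBABACBBACBCBACB ⇒ CB·C·BA·CB·CB·C·CB·C·BA·CB·CB·C·BA·CB·BA·CB·C·BA·CB
    A ↦ C
    B ↦ CB
    C ↦ BA

A->C, B->CB, C->BA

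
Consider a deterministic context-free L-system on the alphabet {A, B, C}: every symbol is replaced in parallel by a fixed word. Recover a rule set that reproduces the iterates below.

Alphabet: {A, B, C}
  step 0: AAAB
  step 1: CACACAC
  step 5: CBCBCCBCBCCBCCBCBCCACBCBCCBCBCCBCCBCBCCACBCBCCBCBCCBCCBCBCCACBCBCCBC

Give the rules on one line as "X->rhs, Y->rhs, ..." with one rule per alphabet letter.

  step 0 ⇒ step 1: AAAB ⇒ CA·CA·CA·C
    A ↦ CA
    B ↦ C
    C ↦ BC  (constrained at step 1)

A->CA, B->C, C->BC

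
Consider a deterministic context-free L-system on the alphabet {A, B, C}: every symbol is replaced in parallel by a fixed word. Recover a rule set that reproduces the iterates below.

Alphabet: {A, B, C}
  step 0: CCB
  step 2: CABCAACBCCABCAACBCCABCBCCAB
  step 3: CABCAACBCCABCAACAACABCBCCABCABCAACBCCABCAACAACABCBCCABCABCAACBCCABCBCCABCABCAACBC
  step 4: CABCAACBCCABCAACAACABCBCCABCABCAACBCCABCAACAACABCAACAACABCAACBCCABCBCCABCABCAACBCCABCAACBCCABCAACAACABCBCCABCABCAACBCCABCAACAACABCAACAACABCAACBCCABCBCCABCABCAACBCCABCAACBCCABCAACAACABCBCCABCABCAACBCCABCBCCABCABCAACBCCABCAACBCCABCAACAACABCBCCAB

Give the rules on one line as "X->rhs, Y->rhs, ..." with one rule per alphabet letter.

  step 3 ⇒ step 4: CABCAACBCCABCAACAACABCBCCABCABCAACBCCABCAACAACABCBCCABCABCAACBCCABCBCCABCABCAACBC ⇒ CAB·CAA·CBC·CAB·CAA·CAA·CAB·CBC·CAB·CAB·CAA·CBC·CAB·CAA·CAA·CAB·CAA·CAA·CAB·CAA·CBC·CAB·CBC·CAB·CAB·CAA·CBC·CAB·CAA·CBC·CAB·CAA·CAA·CAB·CBC·CAB·CAB·CAA·CBC·CAB·CAA·CAA·CAB·CAA·CAA·CAB·CAA·CBC·CAB·CBC·CAB·CAB·CAA·CBC·CAB·CAA·CBC·CAB·CAA·CAA·CAB·CBC·CAB·CAB·CAA·CBC·CAB·CBC·CAB·CAB·CAA·CBC·CAB·CAA·CBC·CAB·CAA·CAA·CAB·CBC·CAB
    A ↦ CAA
    B ↦ CBC
    C ↦ CAB

A->CAA, B->CBC, C->CAB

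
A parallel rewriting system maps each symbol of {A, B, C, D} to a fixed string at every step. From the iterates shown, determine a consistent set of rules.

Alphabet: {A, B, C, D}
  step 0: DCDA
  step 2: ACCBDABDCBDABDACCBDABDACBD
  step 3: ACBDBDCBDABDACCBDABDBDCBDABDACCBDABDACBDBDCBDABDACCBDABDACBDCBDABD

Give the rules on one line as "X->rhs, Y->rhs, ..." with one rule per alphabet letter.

A->AC, B->CBD, C->BD, D->ABD

  step 2 ⇒ step 3: ACCBDABDCBDABDACCBDABDACBD ⇒ AC·BD·BD·CBD·ABD·AC·CBD·ABD·BD·CBD·ABD·AC·CBD·ABD·AC·BD·BD·CBD·ABD·AC·CBD·ABD·AC·BD·CBD·ABD
    A ↦ AC
    B ↦ CBD
    C ↦ BD
    D ↦ ABD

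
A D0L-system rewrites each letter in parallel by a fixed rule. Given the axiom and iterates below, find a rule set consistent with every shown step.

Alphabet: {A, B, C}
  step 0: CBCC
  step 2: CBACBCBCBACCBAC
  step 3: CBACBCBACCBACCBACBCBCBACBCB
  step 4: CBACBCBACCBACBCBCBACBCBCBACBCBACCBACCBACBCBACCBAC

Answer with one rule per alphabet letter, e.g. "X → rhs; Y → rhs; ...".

  step 3 ⇒ step 4: CBACBCBACCBACCBACBCBCBACBCB ⇒ CB·AC·B·CB·AC·CB·AC·B·CB·CB·AC·B·CB·CB·AC·B·CB·AC·CB·AC·CB·AC·B·CB·AC·CB·AC
    A ↦ B
    B ↦ AC
    C ↦ CB

A->B, B->AC, C->CB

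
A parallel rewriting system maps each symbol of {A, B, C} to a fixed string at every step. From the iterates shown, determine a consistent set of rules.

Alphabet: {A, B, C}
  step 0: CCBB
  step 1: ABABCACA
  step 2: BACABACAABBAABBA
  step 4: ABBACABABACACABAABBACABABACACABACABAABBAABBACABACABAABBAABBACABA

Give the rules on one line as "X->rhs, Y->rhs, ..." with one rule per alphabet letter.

  step 1 ⇒ step 2: ABABCACA ⇒ BA·CA·BA·CA·AB·BA·AB·BA
    A ↦ BA
    B ↦ CA
    C ↦ AB

A->BA, B->CA, C->AB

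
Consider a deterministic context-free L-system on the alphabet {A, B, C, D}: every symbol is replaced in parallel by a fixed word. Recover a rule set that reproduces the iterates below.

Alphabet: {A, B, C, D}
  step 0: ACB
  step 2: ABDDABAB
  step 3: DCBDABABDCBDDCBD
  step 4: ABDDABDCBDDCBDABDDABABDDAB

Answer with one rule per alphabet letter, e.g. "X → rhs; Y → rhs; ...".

  step 3 ⇒ step 4: DCBDABABDCBDDCBD ⇒ AB·D·D·AB·DCB·D·DCB·D·AB·D·D·AB·AB·D·D·AB
    A ↦ DCB
    B ↦ D
    C ↦ D
    D ↦ AB

A->DCB, B->D, C->D, D->AB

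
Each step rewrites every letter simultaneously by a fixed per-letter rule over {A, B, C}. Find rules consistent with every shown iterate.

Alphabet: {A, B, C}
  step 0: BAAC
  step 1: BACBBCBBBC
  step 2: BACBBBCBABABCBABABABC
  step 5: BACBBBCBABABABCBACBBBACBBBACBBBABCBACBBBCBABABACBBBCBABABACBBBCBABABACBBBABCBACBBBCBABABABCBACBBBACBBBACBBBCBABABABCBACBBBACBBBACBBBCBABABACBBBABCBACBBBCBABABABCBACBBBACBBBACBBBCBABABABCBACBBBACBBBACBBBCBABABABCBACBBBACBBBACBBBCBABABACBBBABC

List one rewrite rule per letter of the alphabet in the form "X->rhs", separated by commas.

A->CBB, B->BA, C->BC

  step 1 ⇒ step 2: BACBBCBBBC ⇒ BA·CBB·BC·BA·BA·BC·BA·BA·BA·BC
    A ↦ CBB
    B ↦ BA
    C ↦ BC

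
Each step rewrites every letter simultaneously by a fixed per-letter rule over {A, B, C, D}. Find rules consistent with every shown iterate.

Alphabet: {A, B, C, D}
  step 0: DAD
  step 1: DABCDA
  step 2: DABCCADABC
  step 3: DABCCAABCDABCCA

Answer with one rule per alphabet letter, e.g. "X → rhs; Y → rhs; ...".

A->BC, B->C, C->A, D->DA

  step 2 ⇒ step 3: DABCCADABC ⇒ DA·BC·C·A·A·BC·DA·BC·C·A
    A ↦ BC
    B ↦ C
    C ↦ A
    D ↦ DA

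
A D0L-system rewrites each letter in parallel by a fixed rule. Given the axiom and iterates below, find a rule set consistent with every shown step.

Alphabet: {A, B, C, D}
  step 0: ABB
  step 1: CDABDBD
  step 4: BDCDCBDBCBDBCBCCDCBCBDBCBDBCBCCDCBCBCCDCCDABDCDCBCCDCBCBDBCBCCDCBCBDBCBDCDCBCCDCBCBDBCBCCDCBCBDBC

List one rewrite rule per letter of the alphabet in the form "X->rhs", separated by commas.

A->CDA, B->BD, C->BC, D->CDC

  step 0 ⇒ step 1: ABB ⇒ CDA·BD·BD
    A ↦ CDA
    B ↦ BD
    C ↦ BC  (constrained at step 1)
    D ↦ CDC  (constrained at step 1)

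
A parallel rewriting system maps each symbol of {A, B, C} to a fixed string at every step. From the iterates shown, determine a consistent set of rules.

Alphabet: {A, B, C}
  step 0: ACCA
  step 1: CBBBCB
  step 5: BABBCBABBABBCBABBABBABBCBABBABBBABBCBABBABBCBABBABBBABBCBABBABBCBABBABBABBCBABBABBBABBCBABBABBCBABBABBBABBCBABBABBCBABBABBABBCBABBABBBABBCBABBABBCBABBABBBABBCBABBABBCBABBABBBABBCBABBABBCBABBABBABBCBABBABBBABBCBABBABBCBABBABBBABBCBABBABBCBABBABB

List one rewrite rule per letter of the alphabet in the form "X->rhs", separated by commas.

A->CB, B->ABB, C->B

  step 0 ⇒ step 1: ACCA ⇒ CB·B·B·CB
    A ↦ CB
    C ↦ B
    B ↦ ABB  (constrained at step 1)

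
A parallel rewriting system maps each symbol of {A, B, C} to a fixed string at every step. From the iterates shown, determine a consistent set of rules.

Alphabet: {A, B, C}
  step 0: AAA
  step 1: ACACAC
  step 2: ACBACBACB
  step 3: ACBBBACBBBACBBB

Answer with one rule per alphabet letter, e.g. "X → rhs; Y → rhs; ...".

A->AC, B->BB, C->B

  step 2 ⇒ step 3: ACBACBACB ⇒ AC·B·BB·AC·B·BB·AC·B·BB
    A ↦ AC
    B ↦ BB
    C ↦ B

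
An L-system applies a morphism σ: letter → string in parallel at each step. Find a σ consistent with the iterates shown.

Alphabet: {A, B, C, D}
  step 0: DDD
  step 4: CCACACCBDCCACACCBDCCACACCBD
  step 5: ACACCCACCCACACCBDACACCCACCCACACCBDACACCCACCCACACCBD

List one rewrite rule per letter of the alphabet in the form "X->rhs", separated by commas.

A->CC, B->C, C->AC, D->BD

  step 4 ⇒ step 5: CCACACCBDCCACACCBDCCACACCBD ⇒ AC·AC·CC·AC·CC·AC·AC·C·BD·AC·AC·CC·AC·CC·AC·AC·C·BD·AC·AC·CC·AC·CC·AC·AC·C·BD
    A ↦ CC
    B ↦ C
    C ↦ AC
    D ↦ BD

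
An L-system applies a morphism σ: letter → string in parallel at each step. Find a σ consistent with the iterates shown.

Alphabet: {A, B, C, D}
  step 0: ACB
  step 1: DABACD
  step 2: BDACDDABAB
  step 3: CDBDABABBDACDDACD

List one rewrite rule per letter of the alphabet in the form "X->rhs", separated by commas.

  step 2 ⇒ step 3: BDACDDABAB ⇒ CD·B·DA·BA·B·B·DA·CD·DA·CD
    A ↦ DA
    B ↦ CD
    C ↦ BA
    D ↦ B

A->DA, B->CD, C->BA, D->B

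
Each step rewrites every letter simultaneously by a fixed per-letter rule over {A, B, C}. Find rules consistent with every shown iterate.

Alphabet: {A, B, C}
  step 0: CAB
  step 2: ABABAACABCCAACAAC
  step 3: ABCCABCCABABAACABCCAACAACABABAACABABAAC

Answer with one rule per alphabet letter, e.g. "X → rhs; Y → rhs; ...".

A->AB, B->CC, C->AAC

  step 2 ⇒ step 3: ABABAACABCCAACAAC ⇒ AB·CC·AB·CC·AB·AB·AAC·AB·CC·AAC·AAC·AB·AB·AAC·AB·AB·AAC
    A ↦ AB
    B ↦ CC
    C ↦ AAC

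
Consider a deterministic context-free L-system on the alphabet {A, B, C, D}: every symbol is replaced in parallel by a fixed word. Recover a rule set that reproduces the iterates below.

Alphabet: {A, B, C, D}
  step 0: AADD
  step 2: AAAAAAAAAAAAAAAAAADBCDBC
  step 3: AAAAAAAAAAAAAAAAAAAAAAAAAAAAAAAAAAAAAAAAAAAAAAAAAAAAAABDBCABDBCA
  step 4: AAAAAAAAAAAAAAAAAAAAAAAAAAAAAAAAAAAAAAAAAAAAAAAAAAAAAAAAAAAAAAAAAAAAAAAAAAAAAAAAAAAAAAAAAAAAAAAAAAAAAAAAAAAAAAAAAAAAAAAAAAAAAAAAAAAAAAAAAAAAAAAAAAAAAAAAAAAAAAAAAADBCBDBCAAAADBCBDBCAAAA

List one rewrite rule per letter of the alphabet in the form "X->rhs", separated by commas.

A->AAA, B->DBC, C->A, D->B

  step 3 ⇒ step 4: AAAAAAAAAAAAAAAAAAAAAAAAAAAAAAAAAAAAAAAAAAAAAAAAAAAAAABDBCABDBCA ⇒ AAA·AAA·AAA·AAA·AAA·AAA·AAA·AAA·AAA·AAA·AAA·AAA·AAA·AAA·AAA·AAA·AAA·AAA·AAA·AAA·AAA·AAA·AAA·AAA·AAA·AAA·AAA·AAA·AAA·AAA·AAA·AAA·AAA·AAA·AAA·AAA·AAA·AAA·AAA·AAA·AAA·AAA·AAA·AAA·AAA·AAA·AAA·AAA·AAA·AAA·AAA·AAA·AAA·AAA·DBC·B·DBC·A·AAA·DBC·B·DBC·A·AAA
    A ↦ AAA
    B ↦ DBC
    C ↦ A
    D ↦ B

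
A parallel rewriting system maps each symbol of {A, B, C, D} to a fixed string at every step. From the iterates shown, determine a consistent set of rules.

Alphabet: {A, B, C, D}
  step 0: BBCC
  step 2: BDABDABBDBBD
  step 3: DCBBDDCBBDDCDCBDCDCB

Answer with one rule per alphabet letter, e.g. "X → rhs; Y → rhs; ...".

A->BD, B->DC, C->DA, D->B

  step 2 ⇒ step 3: BDABDABBDBBD ⇒ DC·B·BD·DC·B·BD·DC·DC·B·DC·DC·B
    A ↦ BD
    B ↦ DC
    D ↦ B
    C ↦ DA  (constrained at step 0)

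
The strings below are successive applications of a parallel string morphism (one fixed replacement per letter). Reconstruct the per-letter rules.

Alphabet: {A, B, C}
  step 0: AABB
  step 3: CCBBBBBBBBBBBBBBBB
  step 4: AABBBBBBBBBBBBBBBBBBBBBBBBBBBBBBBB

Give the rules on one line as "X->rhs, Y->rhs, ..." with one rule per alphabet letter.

  step 3 ⇒ step 4: CCBBBBBBBBBBBBBBBB ⇒ A·A·BB·BB·BB·BB·BB·BB·BB·BB·BB·BB·BB·BB·BB·BB·BB·BB
    B ↦ BB
    C ↦ A
    A ↦ C  (constrained at step 0)

A->C, B->BB, C->A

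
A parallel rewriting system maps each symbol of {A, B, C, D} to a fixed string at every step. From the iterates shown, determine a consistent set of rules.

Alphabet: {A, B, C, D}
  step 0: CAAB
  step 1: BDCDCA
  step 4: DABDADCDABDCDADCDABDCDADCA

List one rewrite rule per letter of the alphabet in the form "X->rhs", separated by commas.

A->DC, B->A, C->B, D->DA

  step 0 ⇒ step 1: CAAB ⇒ B·DC·DC·A
    A ↦ DC
    B ↦ A
    C ↦ B
    D ↦ DA  (constrained at step 1)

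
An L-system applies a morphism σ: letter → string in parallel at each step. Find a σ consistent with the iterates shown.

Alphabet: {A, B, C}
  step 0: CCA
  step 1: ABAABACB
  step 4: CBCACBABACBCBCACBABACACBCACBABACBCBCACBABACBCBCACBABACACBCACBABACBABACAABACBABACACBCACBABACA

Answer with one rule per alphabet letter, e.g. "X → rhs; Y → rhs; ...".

A->CB, B->CA, C->ABA

  step 0 ⇒ step 1: CCA ⇒ ABA·ABA·CB
    A ↦ CB
    C ↦ ABA
    B ↦ CA  (constrained at step 1)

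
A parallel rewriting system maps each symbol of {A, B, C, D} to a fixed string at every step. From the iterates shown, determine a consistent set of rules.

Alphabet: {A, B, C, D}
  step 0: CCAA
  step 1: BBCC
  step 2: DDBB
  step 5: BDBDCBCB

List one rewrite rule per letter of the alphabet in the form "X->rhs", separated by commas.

A->C, B->D, C->B, D->AC

  step 1 ⇒ step 2: BBCC ⇒ D·D·B·B
    B ↦ D
    C ↦ B
  step 0 ⇒ step 1: CCAA ⇒ B·B·C·C
    A ↦ C
    D ↦ AC  (constrained at step 2)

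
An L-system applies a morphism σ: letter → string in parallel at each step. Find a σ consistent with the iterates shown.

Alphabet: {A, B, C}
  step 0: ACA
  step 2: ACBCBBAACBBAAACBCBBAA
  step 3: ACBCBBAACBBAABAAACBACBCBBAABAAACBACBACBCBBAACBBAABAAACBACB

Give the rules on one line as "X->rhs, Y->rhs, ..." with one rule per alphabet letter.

  step 2 ⇒ step 3: ACBCBBAACBBAAACBCBBAA ⇒ ACB·CB·BAA·CB·BAA·BAA·ACB·ACB·CB·BAA·BAA·ACB·ACB·ACB·CB·BAA·CB·BAA·BAA·ACB·ACB
    A ↦ ACB
    B ↦ BAA
    C ↦ CB

A->ACB, B->BAA, C->CB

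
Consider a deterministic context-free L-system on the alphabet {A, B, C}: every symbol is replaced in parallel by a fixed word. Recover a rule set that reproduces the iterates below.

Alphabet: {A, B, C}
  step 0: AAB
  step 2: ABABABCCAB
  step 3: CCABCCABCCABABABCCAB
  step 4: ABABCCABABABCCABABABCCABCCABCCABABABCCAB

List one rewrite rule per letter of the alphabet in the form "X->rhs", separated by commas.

A->C, B->CAB, C->AB

  step 3 ⇒ step 4: CCABCCABCCABABABCCAB ⇒ AB·AB·C·CAB·AB·AB·C·CAB·AB·AB·C·CAB·C·CAB·C·CAB·AB·AB·C·CAB
    A ↦ C
    B ↦ CAB
    C ↦ AB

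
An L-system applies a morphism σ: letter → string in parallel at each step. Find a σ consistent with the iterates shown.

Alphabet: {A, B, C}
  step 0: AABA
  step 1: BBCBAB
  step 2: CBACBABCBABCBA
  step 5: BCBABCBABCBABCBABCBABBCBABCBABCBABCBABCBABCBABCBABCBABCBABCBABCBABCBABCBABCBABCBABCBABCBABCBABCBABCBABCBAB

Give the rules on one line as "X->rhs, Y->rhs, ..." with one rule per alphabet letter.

A->B, B->CBA, C->B

  step 1 ⇒ step 2: BBCBAB ⇒ CBA·CBA·B·CBA·B·CBA
    A ↦ B
    B ↦ CBA
    C ↦ B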